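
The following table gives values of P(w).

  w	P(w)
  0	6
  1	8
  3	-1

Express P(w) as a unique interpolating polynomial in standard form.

P(w) = -(13/6)w^2 + (25/6)w + 6

L_0(w) = (w - 1)(w - 3) / [3] = (1/3)w^2 - (4/3)w + 1
L_1(w) = w(w - 3) / [-2] = -(1/2)w^2 + (3/2)w
L_2(w) = w(w - 1) / [6] = (1/6)w^2 - (1/6)w
P(w) = 6·L_0 + 8·L_1 + (-1)·L_2
  6·L_0(w) = 2w^2 - 8w + 6
  8·L_1(w) = -4w^2 + 12w
  (-1)·L_2(w) = -(1/6)w^2 + (1/6)w
Adding term by term: -(13/6)w^2 + (25/6)w + 6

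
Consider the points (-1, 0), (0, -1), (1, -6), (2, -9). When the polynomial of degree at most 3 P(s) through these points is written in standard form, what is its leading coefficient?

1

Build the Lagrange basis polynomials:
L_0(s) = s(s - 1)(s - 2) / [-6] = -(1/6)s^3 + (1/2)s^2 - (1/3)s
L_1(s) = (s + 1)(s - 1)(s - 2) / [2] = (1/2)s^3 - s^2 - (1/2)s + 1
L_2(s) = (s + 1)s(s - 2) / [-2] = -(1/2)s^3 + (1/2)s^2 + s
L_3(s) = (s + 1)s(s - 1) / [6] = (1/6)s^3 - (1/6)s
P(s) = 0·L_0 + (-1)·L_1 + (-6)·L_2 + (-9)·L_3
Only the coefficient of s^3 is needed; take it from each L_i and combine:
0·(-1/6) + (-1)·(1/2) + (-6)·(-1/2) + (-9)·(1/6) = 1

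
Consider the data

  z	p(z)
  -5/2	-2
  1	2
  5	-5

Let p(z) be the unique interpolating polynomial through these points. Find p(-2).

-17/20

L_0(-2) = (-3)·(-7)/[(-7/2)·(-15/2)] = 4/5
L_1(-2) = (1/2)·(-7)/[(7/2)·(-4)] = 1/4
L_2(-2) = (1/2)·(-3)/[(15/2)·(4)] = -1/20
Sum: (-2)·(4/5) + 2·(1/4) + (-5)·(-1/20) = -17/20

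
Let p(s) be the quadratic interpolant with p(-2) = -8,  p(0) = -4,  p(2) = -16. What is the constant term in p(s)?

-4

L_0(s) = s(s - 2) / [8] = (1/8)s^2 - (1/4)s
L_1(s) = (s + 2)(s - 2) / [-4] = -(1/4)s^2 + 1
L_2(s) = (s + 2)s / [8] = (1/8)s^2 + (1/4)s
p(s) = (-8)·L_0 + (-4)·L_1 + (-16)·L_2
Only the constant term is needed; take it from each L_i and combine:
(-8)·(0) + (-4)·(1) + (-16)·(0) = -4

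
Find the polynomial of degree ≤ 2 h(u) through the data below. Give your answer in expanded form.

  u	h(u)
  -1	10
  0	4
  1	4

Newton's divided differences:
h[-1,0] = (4 - 10) / (0 - (-1)) = -6
h[0,1] = (4 - 4) / (1 - 0) = 0
h[-1,0,1] = (0 - (-6)) / (1 - (-1)) = 3
h(u) = 10 + (-6)·(u + 1) + 3·(u + 1)u
Expanding: h(u) = 3u^2 - 3u + 4

h(u) = 3u^2 - 3u + 4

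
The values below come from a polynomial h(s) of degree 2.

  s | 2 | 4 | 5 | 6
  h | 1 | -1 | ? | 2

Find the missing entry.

The 3 known values determine h uniquely (degree ≤ 2).
Evaluate each Lagrange basis at s = 5:
L_0(5) = (1)·(-1)/[(-2)·(-4)] = -1/8
L_1(5) = (3)·(-1)/[(2)·(-2)] = 3/4
L_2(5) = (3)·(1)/[(4)·(2)] = 3/8
Sum: 1·(-1/8) + (-1)·(3/4) + 2·(3/8) = -1/8

-1/8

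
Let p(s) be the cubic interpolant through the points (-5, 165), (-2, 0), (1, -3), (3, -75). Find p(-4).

72

Using Newton's divided-difference form:
p[-5,-2] = (0 - 165) / (-2 - (-5)) = -55
p[-2,1] = (-3 - 0) / (1 - (-2)) = -1
p[1,3] = (-75 - (-3)) / (3 - 1) = -36
p[-5,-2,1] = (-1 - (-55)) / (1 - (-5)) = 9
p[-2,1,3] = (-36 - (-1)) / (3 - (-2)) = -7
p[-5,-2,1,3] = (-7 - 9) / (3 - (-5)) = -2
p(-4) = 165 + (-55)·(1) + 9·(1)·(-2) + (-2)·(1)·(-2)·(-5) = 72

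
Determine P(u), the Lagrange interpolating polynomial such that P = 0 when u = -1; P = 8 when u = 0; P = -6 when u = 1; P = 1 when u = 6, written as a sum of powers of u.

P(u) = (407/210)u^3 - 11u^2 - (1037/210)u + 8

L_0(u) = u(u - 1)(u - 6) / [-14] = -(1/14)u^3 + (1/2)u^2 - (3/7)u
L_1(u) = (u + 1)(u - 1)(u - 6) / [6] = (1/6)u^3 - u^2 - (1/6)u + 1
L_2(u) = (u + 1)u(u - 6) / [-10] = -(1/10)u^3 + (1/2)u^2 + (3/5)u
L_3(u) = (u + 1)u(u - 1) / [210] = (1/210)u^3 - (1/210)u
P(u) = 0·L_0 + 8·L_1 + (-6)·L_2 + 1·L_3
  0·L_0(u) = 0
  8·L_1(u) = (4/3)u^3 - 8u^2 - (4/3)u + 8
  (-6)·L_2(u) = (3/5)u^3 - 3u^2 - (18/5)u
  1·L_3(u) = (1/210)u^3 - (1/210)u
Adding term by term: (407/210)u^3 - 11u^2 - (1037/210)u + 8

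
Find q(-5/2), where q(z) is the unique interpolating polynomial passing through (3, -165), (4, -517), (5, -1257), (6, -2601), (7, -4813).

-561/8

Using Newton's divided-difference form:
q[3,4] = (-517 - (-165)) / (4 - 3) = -352
q[4,5] = (-1257 - (-517)) / (5 - 4) = -740
q[5,6] = (-2601 - (-1257)) / (6 - 5) = -1344
q[6,7] = (-4813 - (-2601)) / (7 - 6) = -2212
q[3,4,5] = (-740 - (-352)) / (5 - 3) = -194
q[4,5,6] = (-1344 - (-740)) / (6 - 4) = -302
q[5,6,7] = (-2212 - (-1344)) / (7 - 5) = -434
q[3,4,5,6] = (-302 - (-194)) / (6 - 3) = -36
q[4,5,6,7] = (-434 - (-302)) / (7 - 4) = -44
q[3,4,5,6,7] = (-44 - (-36)) / (7 - 3) = -2
q(-5/2) = -165 + (-352)·(-11/2) + (-194)·(-11/2)·(-13/2) + (-36)·(-11/2)·(-13/2)·(-15/2) + (-2)·(-11/2)·(-13/2)·(-15/2)·(-17/2) = -561/8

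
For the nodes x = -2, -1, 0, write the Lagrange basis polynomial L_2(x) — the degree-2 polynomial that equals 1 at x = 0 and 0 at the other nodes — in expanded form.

L_2(x) = (x + 2)(x + 1) / [(2)·(1)]
       = (x^2 + 3x + 2) / (2)

L_2(x) = (1/2)x^2 + (3/2)x + 1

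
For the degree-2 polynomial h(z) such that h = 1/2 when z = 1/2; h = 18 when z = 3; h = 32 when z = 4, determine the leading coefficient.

The leading coefficient equals the top divided difference h[1/2,3,4].
h[1/2,3] = (18 - 1/2) / (3 - 1/2) = 7
h[3,4] = (32 - 18) / (4 - 3) = 14
h[1/2,3,4] = (14 - 7) / (4 - 1/2) = 2

2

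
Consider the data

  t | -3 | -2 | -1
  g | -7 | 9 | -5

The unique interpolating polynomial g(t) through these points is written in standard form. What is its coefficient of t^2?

The leading coefficient equals the top divided difference g[-3,-2,-1].
g[-3,-2] = (9 - (-7)) / (-2 - (-3)) = 16
g[-2,-1] = (-5 - 9) / (-1 - (-2)) = -14
g[-3,-2,-1] = (-14 - 16) / (-1 - (-3)) = -15

-15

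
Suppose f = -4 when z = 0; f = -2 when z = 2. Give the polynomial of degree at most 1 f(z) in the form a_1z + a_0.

L_0(z) = (z - 2) / [-2] = -(1/2)z + 1
L_1(z) = z / [2] = (1/2)z
f(z) = (-4)·L_0 + (-2)·L_1
  (-4)·L_0(z) = 2z - 4
  (-2)·L_1(z) = -z
Adding term by term: z - 4

f(z) = z - 4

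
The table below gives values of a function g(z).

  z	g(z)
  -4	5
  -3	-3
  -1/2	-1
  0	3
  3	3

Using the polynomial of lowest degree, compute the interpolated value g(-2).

Using Newton's divided-difference form:
g[-4,-3] = (-3 - 5) / (-3 - (-4)) = -8
g[-3,-1/2] = (-1 - (-3)) / (-1/2 - (-3)) = 4/5
g[-1/2,0] = (3 - (-1)) / (0 - (-1/2)) = 8
g[0,3] = (3 - 3) / (3 - 0) = 0
g[-4,-3,-1/2] = (4/5 - (-8)) / (-1/2 - (-4)) = 88/35
g[-3,-1/2,0] = (8 - 4/5) / (0 - (-3)) = 12/5
g[-1/2,0,3] = (0 - 8) / (3 - (-1/2)) = -16/7
g[-4,-3,-1/2,0] = (12/5 - 88/35) / (0 - (-4)) = -1/35
g[-3,-1/2,0,3] = (-16/7 - 12/5) / (3 - (-3)) = -82/105
g[-4,-3,-1/2,0,3] = (-82/105 - (-1/35)) / (3 - (-4)) = -79/735
g(-2) = 5 + (-8)·(2) + (88/35)·(2)·(1) + (-1/35)·(2)·(1)·(-3/2) + (-79/735)·(2)·(1)·(-3/2)·(-2) = -320/49

-320/49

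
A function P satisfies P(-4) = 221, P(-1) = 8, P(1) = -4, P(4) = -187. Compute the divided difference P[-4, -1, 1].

13

P[-4,-1] = (8 - 221) / (-1 - (-4)) = -71
P[-1,1] = (-4 - 8) / (1 - (-1)) = -6
P[-4,-1,1] = (-6 - (-71)) / (1 - (-4)) = 13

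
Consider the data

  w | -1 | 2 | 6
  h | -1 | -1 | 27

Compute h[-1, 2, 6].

h[-1,2] = (-1 - (-1)) / (2 - (-1)) = 0
h[2,6] = (27 - (-1)) / (6 - 2) = 7
h[-1,2,6] = (7 - 0) / (6 - (-1)) = 1

1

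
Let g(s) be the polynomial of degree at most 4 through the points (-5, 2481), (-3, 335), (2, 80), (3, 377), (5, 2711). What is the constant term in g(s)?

L_0(s) = (s + 3)(s - 2)(s - 3)(s - 5) / [1120] = (1/1120)s^4 - (1/160)s^3 + (1/1120)s^2 + (9/160)s - 9/112
L_1(s) = (s + 5)(s - 2)(s - 3)(s - 5) / [-480] = -(1/480)s^4 + (1/96)s^3 + (19/480)s^2 - (25/96)s + 5/16
L_2(s) = (s + 5)(s + 3)(s - 3)(s - 5) / [105] = (1/105)s^4 - (34/105)s^2 + 15/7
L_3(s) = (s + 5)(s + 3)(s - 2)(s - 5) / [-96] = -(1/96)s^4 - (1/96)s^3 + (31/96)s^2 + (25/96)s - 25/16
L_4(s) = (s + 5)(s + 3)(s - 2)(s - 3) / [480] = (1/480)s^4 + (1/160)s^3 - (19/480)s^2 - (9/160)s + 3/16
g(s) = 2481·L_0 + 335·L_1 + 80·L_2 + 377·L_3 + 2711·L_4
Only the constant term is needed; take it from each L_i and combine:
2481·(-9/112) + 335·(5/16) + 80·(15/7) + 377·(-25/16) + 2711·(3/16) = -4

-4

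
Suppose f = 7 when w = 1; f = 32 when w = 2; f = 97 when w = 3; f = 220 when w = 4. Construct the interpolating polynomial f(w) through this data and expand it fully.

f(w) = 3w^3 + 2w^2 - 2w + 4

Build the Lagrange basis polynomials:
L_0(w) = (w - 2)(w - 3)(w - 4) / [-6] = -(1/6)w^3 + (3/2)w^2 - (13/3)w + 4
L_1(w) = (w - 1)(w - 3)(w - 4) / [2] = (1/2)w^3 - 4w^2 + (19/2)w - 6
L_2(w) = (w - 1)(w - 2)(w - 4) / [-2] = -(1/2)w^3 + (7/2)w^2 - 7w + 4
L_3(w) = (w - 1)(w - 2)(w - 3) / [6] = (1/6)w^3 - w^2 + (11/6)w - 1
f(w) = 7·L_0 + 32·L_1 + 97·L_2 + 220·L_3
  7·L_0(w) = -(7/6)w^3 + (21/2)w^2 - (91/3)w + 28
  32·L_1(w) = 16w^3 - 128w^2 + 304w - 192
  97·L_2(w) = -(97/2)w^3 + (679/2)w^2 - 679w + 388
  220·L_3(w) = (110/3)w^3 - 220w^2 + (1210/3)w - 220
Adding term by term: 3w^3 + 2w^2 - 2w + 4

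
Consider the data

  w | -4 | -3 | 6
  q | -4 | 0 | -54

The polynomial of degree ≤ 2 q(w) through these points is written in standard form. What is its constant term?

Build the Lagrange basis polynomials:
L_0(w) = (w + 3)(w - 6) / [10] = (1/10)w^2 - (3/10)w - 9/5
L_1(w) = (w + 4)(w - 6) / [-9] = -(1/9)w^2 + (2/9)w + 8/3
L_2(w) = (w + 4)(w + 3) / [90] = (1/90)w^2 + (7/90)w + 2/15
q(w) = (-4)·L_0 + 0·L_1 + (-54)·L_2
Only the constant term is needed; take it from each L_i and combine:
(-4)·(-9/5) + 0·(8/3) + (-54)·(2/15) = 0

0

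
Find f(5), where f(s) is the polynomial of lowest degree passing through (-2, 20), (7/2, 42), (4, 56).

Evaluate each Lagrange basis at s = 5:
L_0(5) = (3/2)·(1)/[(-11/2)·(-6)] = 1/22
L_1(5) = (7)·(1)/[(11/2)·(-1/2)] = -28/11
L_2(5) = (7)·(3/2)/[(6)·(1/2)] = 7/2
Sum: 20·(1/22) + 42·(-28/11) + 56·(7/2) = 90

90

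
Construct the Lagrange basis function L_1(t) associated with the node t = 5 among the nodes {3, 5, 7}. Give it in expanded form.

L_1(t) = -(1/4)t^2 + (5/2)t - 21/4

L_1(t) = (t - 3)(t - 7) / [(2)·(-2)]
       = (t^2 - 10t + 21) / (-4)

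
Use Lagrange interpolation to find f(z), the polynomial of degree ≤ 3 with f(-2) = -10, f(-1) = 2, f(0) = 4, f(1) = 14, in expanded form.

f(z) = 3z^3 + 4z^2 + 3z + 4

Build the Lagrange basis polynomials:
L_0(z) = (z + 1)z(z - 1) / [-6] = -(1/6)z^3 + (1/6)z
L_1(z) = (z + 2)z(z - 1) / [2] = (1/2)z^3 + (1/2)z^2 - z
L_2(z) = (z + 2)(z + 1)(z - 1) / [-2] = -(1/2)z^3 - z^2 + (1/2)z + 1
L_3(z) = (z + 2)(z + 1)z / [6] = (1/6)z^3 + (1/2)z^2 + (1/3)z
f(z) = (-10)·L_0 + 2·L_1 + 4·L_2 + 14·L_3
  (-10)·L_0(z) = (5/3)z^3 - (5/3)z
  2·L_1(z) = z^3 + z^2 - 2z
  4·L_2(z) = -2z^3 - 4z^2 + 2z + 4
  14·L_3(z) = (7/3)z^3 + 7z^2 + (14/3)z
Adding term by term: 3z^3 + 4z^2 + 3z + 4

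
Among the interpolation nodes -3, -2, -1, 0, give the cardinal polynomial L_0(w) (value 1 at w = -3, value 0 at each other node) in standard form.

L_0(w) = -(1/6)w^3 - (1/2)w^2 - (1/3)w

L_0(w) = (w + 2)(w + 1)w / [(-1)·(-2)·(-3)]
       = (w^3 + 3w^2 + 2w) / (-6)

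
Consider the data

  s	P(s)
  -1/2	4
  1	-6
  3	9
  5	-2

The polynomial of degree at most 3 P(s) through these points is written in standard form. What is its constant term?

-1031/308

Build the Lagrange basis polynomials:
L_0(s) = (s - 1)(s - 3)(s - 5) / [-231/8] = -(8/231)s^3 + (24/77)s^2 - (184/231)s + 40/77
L_1(s) = (s + 1/2)(s - 3)(s - 5) / [12] = (1/12)s^3 - (5/8)s^2 + (11/12)s + 5/8
L_2(s) = (s + 1/2)(s - 1)(s - 5) / [-14] = -(1/14)s^3 + (11/28)s^2 - (1/7)s - 5/28
L_3(s) = (s + 1/2)(s - 1)(s - 3) / [44] = (1/44)s^3 - (7/88)s^2 + (1/44)s + 3/88
P(s) = 4·L_0 + (-6)·L_1 + 9·L_2 + (-2)·L_3
Only the constant term is needed; take it from each L_i and combine:
4·(40/77) + (-6)·(5/8) + 9·(-5/28) + (-2)·(3/88) = -1031/308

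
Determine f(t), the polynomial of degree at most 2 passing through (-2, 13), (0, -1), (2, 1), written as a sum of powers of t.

f(t) = 2t^2 - 3t - 1

L_0(t) = t(t - 2) / [8] = (1/8)t^2 - (1/4)t
L_1(t) = (t + 2)(t - 2) / [-4] = -(1/4)t^2 + 1
L_2(t) = (t + 2)t / [8] = (1/8)t^2 + (1/4)t
f(t) = 13·L_0 + (-1)·L_1 + 1·L_2
  13·L_0(t) = (13/8)t^2 - (13/4)t
  (-1)·L_1(t) = (1/4)t^2 - 1
  1·L_2(t) = (1/8)t^2 + (1/4)t
Adding term by term: 2t^2 - 3t - 1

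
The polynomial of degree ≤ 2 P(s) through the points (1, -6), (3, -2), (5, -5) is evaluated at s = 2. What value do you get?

Using Newton's divided-difference form:
P[1,3] = (-2 - (-6)) / (3 - 1) = 2
P[3,5] = (-5 - (-2)) / (5 - 3) = -3/2
P[1,3,5] = (-3/2 - 2) / (5 - 1) = -7/8
P(2) = -6 + 2·(1) + (-7/8)·(1)·(-1) = -25/8

-25/8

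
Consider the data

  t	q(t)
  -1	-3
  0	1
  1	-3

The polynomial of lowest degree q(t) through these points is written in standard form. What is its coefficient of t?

0

Build the Lagrange basis polynomials:
L_0(t) = t(t - 1) / [2] = (1/2)t^2 - (1/2)t
L_1(t) = (t + 1)(t - 1) / [-1] = -t^2 + 1
L_2(t) = (t + 1)t / [2] = (1/2)t^2 + (1/2)t
q(t) = (-3)·L_0 + 1·L_1 + (-3)·L_2
Only the coefficient of t is needed; take it from each L_i and combine:
(-3)·(-1/2) + 1·(0) + (-3)·(1/2) = 0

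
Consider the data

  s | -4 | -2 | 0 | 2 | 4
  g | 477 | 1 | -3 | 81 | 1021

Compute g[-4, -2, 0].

59

g[-4,-2] = (1 - 477) / (-2 - (-4)) = -238
g[-2,0] = (-3 - 1) / (0 - (-2)) = -2
g[-4,-2,0] = (-2 - (-238)) / (0 - (-4)) = 59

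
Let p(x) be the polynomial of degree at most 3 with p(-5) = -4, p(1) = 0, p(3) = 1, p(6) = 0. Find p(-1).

-35/22

Using Newton's divided-difference form:
p[-5,1] = (0 - (-4)) / (1 - (-5)) = 2/3
p[1,3] = (1 - 0) / (3 - 1) = 1/2
p[3,6] = (0 - 1) / (6 - 3) = -1/3
p[-5,1,3] = (1/2 - 2/3) / (3 - (-5)) = -1/48
p[1,3,6] = (-1/3 - 1/2) / (6 - 1) = -1/6
p[-5,1,3,6] = (-1/6 - (-1/48)) / (6 - (-5)) = -7/528
p(-1) = -4 + (2/3)·(4) + (-1/48)·(4)·(-2) + (-7/528)·(4)·(-2)·(-4) = -35/22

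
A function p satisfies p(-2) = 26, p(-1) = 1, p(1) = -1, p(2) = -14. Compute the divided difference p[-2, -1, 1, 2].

-3

p[-2,-1] = (1 - 26) / (-1 - (-2)) = -25
p[-1,1] = (-1 - 1) / (1 - (-1)) = -1
p[1,2] = (-14 - (-1)) / (2 - 1) = -13
p[-2,-1,1] = (-1 - (-25)) / (1 - (-2)) = 8
p[-1,1,2] = (-13 - (-1)) / (2 - (-1)) = -4
p[-2,-1,1,2] = (-4 - 8) / (2 - (-2)) = -3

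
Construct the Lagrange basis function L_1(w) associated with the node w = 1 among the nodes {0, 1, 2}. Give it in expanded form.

L_1(w) = -w^2 + 2w

L_1(w) = w(w - 2) / [(1)·(-1)]
       = (w^2 - 2w) / (-1)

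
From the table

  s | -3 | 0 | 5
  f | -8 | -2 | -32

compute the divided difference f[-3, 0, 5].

f[-3,0] = (-2 - (-8)) / (0 - (-3)) = 2
f[0,5] = (-32 - (-2)) / (5 - 0) = -6
f[-3,0,5] = (-6 - 2) / (5 - (-3)) = -1

-1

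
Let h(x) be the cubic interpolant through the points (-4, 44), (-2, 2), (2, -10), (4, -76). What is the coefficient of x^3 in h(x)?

-1

The leading coefficient equals the top divided difference h[-4,-2,2,4].
h[-4,-2] = (2 - 44) / (-2 - (-4)) = -21
h[-2,2] = (-10 - 2) / (2 - (-2)) = -3
h[2,4] = (-76 - (-10)) / (4 - 2) = -33
h[-4,-2,2] = (-3 - (-21)) / (2 - (-4)) = 3
h[-2,2,4] = (-33 - (-3)) / (4 - (-2)) = -5
h[-4,-2,2,4] = (-5 - 3) / (4 - (-4)) = -1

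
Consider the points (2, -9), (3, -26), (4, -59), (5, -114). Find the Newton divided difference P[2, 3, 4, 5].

-1

P[2,3] = (-26 - (-9)) / (3 - 2) = -17
P[3,4] = (-59 - (-26)) / (4 - 3) = -33
P[4,5] = (-114 - (-59)) / (5 - 4) = -55
P[2,3,4] = (-33 - (-17)) / (4 - 2) = -8
P[3,4,5] = (-55 - (-33)) / (5 - 3) = -11
P[2,3,4,5] = (-11 - (-8)) / (5 - 2) = -1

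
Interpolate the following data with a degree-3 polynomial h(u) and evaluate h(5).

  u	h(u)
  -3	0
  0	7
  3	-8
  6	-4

-808/81

L_0(5) = (5)·(2)·(-1)/[(-3)·(-6)·(-9)] = 5/81
L_1(5) = (8)·(2)·(-1)/[(3)·(-3)·(-6)] = -8/27
L_2(5) = (8)·(5)·(-1)/[(6)·(3)·(-3)] = 20/27
L_3(5) = (8)·(5)·(2)/[(9)·(6)·(3)] = 40/81
Sum: 0 + 7·(-8/27) + (-8)·(20/27) + (-4)·(40/81) = -808/81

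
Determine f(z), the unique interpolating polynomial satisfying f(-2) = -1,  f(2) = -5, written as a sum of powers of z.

f(z) = -z - 3

Build the Lagrange basis polynomials:
L_0(z) = (z - 2) / [-4] = -(1/4)z + 1/2
L_1(z) = (z + 2) / [4] = (1/4)z + 1/2
f(z) = (-1)·L_0 + (-5)·L_1
  (-1)·L_0(z) = (1/4)z - 1/2
  (-5)·L_1(z) = -(5/4)z - 5/2
Adding term by term: -z - 3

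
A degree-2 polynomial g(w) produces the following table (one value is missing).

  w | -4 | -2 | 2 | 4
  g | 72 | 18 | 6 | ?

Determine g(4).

48

The 3 known values determine g uniquely (degree ≤ 2).
L_0(4) = (6)·(2)/[(-2)·(-6)] = 1
L_1(4) = (8)·(2)/[(2)·(-4)] = -2
L_2(4) = (8)·(6)/[(6)·(4)] = 2
Sum: 72·(1) + 18·(-2) + 6·(2) = 48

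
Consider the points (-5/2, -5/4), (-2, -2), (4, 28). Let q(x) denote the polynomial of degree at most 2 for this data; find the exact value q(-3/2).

-9/4

Evaluate each Lagrange basis at x = -3/2:
L_0(-3/2) = (1/2)·(-11/2)/[(-1/2)·(-13/2)] = -11/13
L_1(-3/2) = (1)·(-11/2)/[(1/2)·(-6)] = 11/6
L_2(-3/2) = (1)·(1/2)/[(13/2)·(6)] = 1/78
Sum: (-5/4)·(-11/13) + (-2)·(11/6) + 28·(1/78) = -9/4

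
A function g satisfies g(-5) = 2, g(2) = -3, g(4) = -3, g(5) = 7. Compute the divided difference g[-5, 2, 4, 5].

41/126

g[-5,2] = (-3 - 2) / (2 - (-5)) = -5/7
g[2,4] = (-3 - (-3)) / (4 - 2) = 0
g[4,5] = (7 - (-3)) / (5 - 4) = 10
g[-5,2,4] = (0 - (-5/7)) / (4 - (-5)) = 5/63
g[2,4,5] = (10 - 0) / (5 - 2) = 10/3
g[-5,2,4,5] = (10/3 - 5/63) / (5 - (-5)) = 41/126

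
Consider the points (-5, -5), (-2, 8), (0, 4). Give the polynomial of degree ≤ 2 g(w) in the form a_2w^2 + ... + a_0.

g(w) = -(19/15)w^2 - (68/15)w + 4

Build the Lagrange basis polynomials:
L_0(w) = (w + 2)w / [15] = (1/15)w^2 + (2/15)w
L_1(w) = (w + 5)w / [-6] = -(1/6)w^2 - (5/6)w
L_2(w) = (w + 5)(w + 2) / [10] = (1/10)w^2 + (7/10)w + 1
g(w) = (-5)·L_0 + 8·L_1 + 4·L_2
  (-5)·L_0(w) = -(1/3)w^2 - (2/3)w
  8·L_1(w) = -(4/3)w^2 - (20/3)w
  4·L_2(w) = (2/5)w^2 + (14/5)w + 4
Adding term by term: -(19/15)w^2 - (68/15)w + 4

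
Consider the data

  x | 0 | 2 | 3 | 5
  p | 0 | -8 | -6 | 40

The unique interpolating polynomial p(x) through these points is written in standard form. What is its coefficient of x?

L_0(x) = (x - 2)(x - 3)(x - 5) / [-30] = -(1/30)x^3 + (1/3)x^2 - (31/30)x + 1
L_1(x) = x(x - 3)(x - 5) / [6] = (1/6)x^3 - (4/3)x^2 + (5/2)x
L_2(x) = x(x - 2)(x - 5) / [-6] = -(1/6)x^3 + (7/6)x^2 - (5/3)x
L_3(x) = x(x - 2)(x - 3) / [30] = (1/30)x^3 - (1/6)x^2 + (1/5)x
p(x) = 0·L_0 + (-8)·L_1 + (-6)·L_2 + 40·L_3
Only the coefficient of x is needed; take it from each L_i and combine:
0·(-31/30) + (-8)·(5/2) + (-6)·(-5/3) + 40·(1/5) = -2

-2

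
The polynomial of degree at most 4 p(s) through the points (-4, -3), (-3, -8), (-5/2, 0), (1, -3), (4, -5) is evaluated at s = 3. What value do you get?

Using Newton's divided-difference form:
p[-4,-3] = (-8 - (-3)) / (-3 - (-4)) = -5
p[-3,-5/2] = (0 - (-8)) / (-5/2 - (-3)) = 16
p[-5/2,1] = (-3 - 0) / (1 - (-5/2)) = -6/7
p[1,4] = (-5 - (-3)) / (4 - 1) = -2/3
p[-4,-3,-5/2] = (16 - (-5)) / (-5/2 - (-4)) = 14
p[-3,-5/2,1] = (-6/7 - 16) / (1 - (-3)) = -59/14
p[-5/2,1,4] = (-2/3 - (-6/7)) / (4 - (-5/2)) = 8/273
p[-4,-3,-5/2,1] = (-59/14 - 14) / (1 - (-4)) = -51/14
p[-3,-5/2,1,4] = (8/273 - (-59/14)) / (4 - (-3)) = 331/546
p[-4,-3,-5/2,1,4] = (331/546 - (-51/14)) / (4 - (-4)) = 145/273
p(3) = -3 + (-5)·(7) + 14·(7)·(6) + (-51/14)·(7)·(6)·(11/2) + (145/273)·(7)·(6)·(11/2)·(2) = -1199/26

-1199/26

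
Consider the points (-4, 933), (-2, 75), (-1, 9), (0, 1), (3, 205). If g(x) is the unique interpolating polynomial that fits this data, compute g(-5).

2181

Evaluate each Lagrange basis at x = -5:
L_0(-5) = (-3)·(-4)·(-5)·(-8)/[(-2)·(-3)·(-4)·(-7)] = 20/7
L_1(-5) = (-1)·(-4)·(-5)·(-8)/[(2)·(-1)·(-2)·(-5)] = -8
L_2(-5) = (-1)·(-3)·(-5)·(-8)/[(3)·(1)·(-1)·(-4)] = 10
L_3(-5) = (-1)·(-3)·(-4)·(-8)/[(4)·(2)·(1)·(-3)] = -4
L_4(-5) = (-1)·(-3)·(-4)·(-5)/[(7)·(5)·(4)·(3)] = 1/7
Sum: 933·(20/7) + 75·(-8) + 9·(10) + 1·(-4) + 205·(1/7) = 2181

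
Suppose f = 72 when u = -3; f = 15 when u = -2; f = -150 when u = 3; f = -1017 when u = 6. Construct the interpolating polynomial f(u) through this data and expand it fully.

f(u) = -4u^3 - 4u^2 - u - 3

L_0(u) = (u + 2)(u - 3)(u - 6) / [-54] = -(1/54)u^3 + (7/54)u^2 - 2/3
L_1(u) = (u + 3)(u - 3)(u - 6) / [40] = (1/40)u^3 - (3/20)u^2 - (9/40)u + 27/20
L_2(u) = (u + 3)(u + 2)(u - 6) / [-90] = -(1/90)u^3 + (1/90)u^2 + (4/15)u + 2/5
L_3(u) = (u + 3)(u + 2)(u - 3) / [216] = (1/216)u^3 + (1/108)u^2 - (1/24)u - 1/12
f(u) = 72·L_0 + 15·L_1 + (-150)·L_2 + (-1017)·L_3
  72·L_0(u) = -(4/3)u^3 + (28/3)u^2 - 48
  15·L_1(u) = (3/8)u^3 - (9/4)u^2 - (27/8)u + 81/4
  (-150)·L_2(u) = (5/3)u^3 - (5/3)u^2 - 40u - 60
  (-1017)·L_3(u) = -(113/24)u^3 - (113/12)u^2 + (339/8)u + 339/4
Adding term by term: -4u^3 - 4u^2 - u - 3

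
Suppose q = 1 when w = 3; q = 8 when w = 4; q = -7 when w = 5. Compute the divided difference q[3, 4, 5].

-11

q[3,4] = (8 - 1) / (4 - 3) = 7
q[4,5] = (-7 - 8) / (5 - 4) = -15
q[3,4,5] = (-15 - 7) / (5 - 3) = -11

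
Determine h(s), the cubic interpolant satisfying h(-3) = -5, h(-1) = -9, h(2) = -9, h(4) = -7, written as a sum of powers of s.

h(s) = -(1/35)s^3 + (12/35)s^2 - (9/35)s - 337/35

Build the Lagrange basis polynomials:
L_0(s) = (s + 1)(s - 2)(s - 4) / [-70] = -(1/70)s^3 + (1/14)s^2 - (1/35)s - 4/35
L_1(s) = (s + 3)(s - 2)(s - 4) / [30] = (1/30)s^3 - (1/10)s^2 - (1/3)s + 4/5
L_2(s) = (s + 3)(s + 1)(s - 4) / [-30] = -(1/30)s^3 + (13/30)s + 2/5
L_3(s) = (s + 3)(s + 1)(s - 2) / [70] = (1/70)s^3 + (1/35)s^2 - (1/14)s - 3/35
h(s) = (-5)·L_0 + (-9)·L_1 + (-9)·L_2 + (-7)·L_3
  (-5)·L_0(s) = (1/14)s^3 - (5/14)s^2 + (1/7)s + 4/7
  (-9)·L_1(s) = -(3/10)s^3 + (9/10)s^2 + 3s - 36/5
  (-9)·L_2(s) = (3/10)s^3 - (39/10)s - 18/5
  (-7)·L_3(s) = -(1/10)s^3 - (1/5)s^2 + (1/2)s + 3/5
Adding term by term: -(1/35)s^3 + (12/35)s^2 - (9/35)s - 337/35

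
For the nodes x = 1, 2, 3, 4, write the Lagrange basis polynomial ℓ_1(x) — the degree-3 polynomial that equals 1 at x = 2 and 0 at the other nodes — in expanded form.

ℓ_1(x) = (1/2)x^3 - 4x^2 + (19/2)x - 6

ℓ_1(x) = (x - 1)(x - 3)(x - 4) / [(1)·(-1)·(-2)]
       = (x^3 - 8x^2 + 19x - 12) / (2)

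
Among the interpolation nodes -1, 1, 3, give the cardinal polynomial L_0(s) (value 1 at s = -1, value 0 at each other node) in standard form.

L_0(s) = (1/8)s^2 - (1/2)s + 3/8

L_0(s) = (s - 1)(s - 3) / [(-2)·(-4)]
       = (s^2 - 4s + 3) / (8)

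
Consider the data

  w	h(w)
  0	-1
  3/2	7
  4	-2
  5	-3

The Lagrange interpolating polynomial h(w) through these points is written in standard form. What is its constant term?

-1

L_0(w) = (w - 3/2)(w - 4)(w - 5) / [-30] = -(1/30)w^3 + (7/20)w^2 - (67/60)w + 1
L_1(w) = w(w - 4)(w - 5) / [105/8] = (8/105)w^3 - (24/35)w^2 + (32/21)w
L_2(w) = w(w - 3/2)(w - 5) / [-10] = -(1/10)w^3 + (13/20)w^2 - (3/4)w
L_3(w) = w(w - 3/2)(w - 4) / [35/2] = (2/35)w^3 - (11/35)w^2 + (12/35)w
h(w) = (-1)·L_0 + 7·L_1 + (-2)·L_2 + (-3)·L_3
Only the constant term is needed; take it from each L_i and combine:
(-1)·(1) + 7·(0) + (-2)·(0) + (-3)·(0) = -1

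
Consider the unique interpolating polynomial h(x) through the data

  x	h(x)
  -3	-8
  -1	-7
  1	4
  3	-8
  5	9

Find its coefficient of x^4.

85/384

The leading coefficient equals the top divided difference h[-3,-1,1,3,5].
h[-3,-1] = (-7 - (-8)) / (-1 - (-3)) = 1/2
h[-1,1] = (4 - (-7)) / (1 - (-1)) = 11/2
h[1,3] = (-8 - 4) / (3 - 1) = -6
h[3,5] = (9 - (-8)) / (5 - 3) = 17/2
h[-3,-1,1] = (11/2 - 1/2) / (1 - (-3)) = 5/4
h[-1,1,3] = (-6 - 11/2) / (3 - (-1)) = -23/8
h[1,3,5] = (17/2 - (-6)) / (5 - 1) = 29/8
h[-3,-1,1,3] = (-23/8 - 5/4) / (3 - (-3)) = -11/16
h[-1,1,3,5] = (29/8 - (-23/8)) / (5 - (-1)) = 13/12
h[-3,-1,1,3,5] = (13/12 - (-11/16)) / (5 - (-3)) = 85/384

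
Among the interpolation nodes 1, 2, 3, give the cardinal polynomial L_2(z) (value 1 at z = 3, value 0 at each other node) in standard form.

L_2(z) = (z - 1)(z - 2) / [(2)·(1)]
       = (z^2 - 3z + 2) / (2)

L_2(z) = (1/2)z^2 - (3/2)z + 1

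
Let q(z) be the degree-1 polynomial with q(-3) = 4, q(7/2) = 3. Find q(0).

46/13

Evaluate each Lagrange basis at z = 0:
L_0(0) = (-7/2)/[(-13/2)] = 7/13
L_1(0) = (3)/[(13/2)] = 6/13
Sum: 4·(7/13) + 3·(6/13) = 46/13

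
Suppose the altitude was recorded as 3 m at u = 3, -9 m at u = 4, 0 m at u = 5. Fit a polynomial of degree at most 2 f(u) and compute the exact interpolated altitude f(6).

Using Newton's divided-difference form:
f[3,4] = (-9 - 3) / (4 - 3) = -12
f[4,5] = (0 - (-9)) / (5 - 4) = 9
f[3,4,5] = (9 - (-12)) / (5 - 3) = 21/2
f(6) = 3 + (-12)·(3) + (21/2)·(3)·(2) = 30

30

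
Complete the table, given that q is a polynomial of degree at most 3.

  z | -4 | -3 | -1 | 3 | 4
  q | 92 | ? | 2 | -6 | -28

42

The 4 known values determine q uniquely (degree ≤ 3).
Evaluate each Lagrange basis at z = -3:
L_0(-3) = (-2)·(-6)·(-7)/[(-3)·(-7)·(-8)] = 1/2
L_1(-3) = (1)·(-6)·(-7)/[(3)·(-4)·(-5)] = 7/10
L_2(-3) = (1)·(-2)·(-7)/[(7)·(4)·(-1)] = -1/2
L_3(-3) = (1)·(-2)·(-6)/[(8)·(5)·(1)] = 3/10
Sum: 92·(1/2) + 2·(7/10) + (-6)·(-1/2) + (-28)·(3/10) = 42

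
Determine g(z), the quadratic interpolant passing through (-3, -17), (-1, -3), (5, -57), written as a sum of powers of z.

Build the Lagrange basis polynomials:
L_0(z) = (z + 1)(z - 5) / [16] = (1/16)z^2 - (1/4)z - 5/16
L_1(z) = (z + 3)(z - 5) / [-12] = -(1/12)z^2 + (1/6)z + 5/4
L_2(z) = (z + 3)(z + 1) / [48] = (1/48)z^2 + (1/12)z + 1/16
g(z) = (-17)·L_0 + (-3)·L_1 + (-57)·L_2
  (-17)·L_0(z) = -(17/16)z^2 + (17/4)z + 85/16
  (-3)·L_1(z) = (1/4)z^2 - (1/2)z - 15/4
  (-57)·L_2(z) = -(19/16)z^2 - (19/4)z - 57/16
Adding term by term: -2z^2 - z - 2

g(z) = -2z^2 - z - 2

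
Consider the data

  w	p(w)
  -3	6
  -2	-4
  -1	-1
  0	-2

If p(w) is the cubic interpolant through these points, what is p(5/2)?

-2137/16

Using Newton's divided-difference form:
p[-3,-2] = (-4 - 6) / (-2 - (-3)) = -10
p[-2,-1] = (-1 - (-4)) / (-1 - (-2)) = 3
p[-1,0] = (-2 - (-1)) / (0 - (-1)) = -1
p[-3,-2,-1] = (3 - (-10)) / (-1 - (-3)) = 13/2
p[-2,-1,0] = (-1 - 3) / (0 - (-2)) = -2
p[-3,-2,-1,0] = (-2 - 13/2) / (0 - (-3)) = -17/6
p(5/2) = 6 + (-10)·(11/2) + (13/2)·(11/2)·(9/2) + (-17/6)·(11/2)·(9/2)·(7/2) = -2137/16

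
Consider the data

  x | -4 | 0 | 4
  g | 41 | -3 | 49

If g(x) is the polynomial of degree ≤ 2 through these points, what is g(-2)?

7

Evaluate each Lagrange basis at x = -2:
L_0(-2) = (-2)·(-6)/[(-4)·(-8)] = 3/8
L_1(-2) = (2)·(-6)/[(4)·(-4)] = 3/4
L_2(-2) = (2)·(-2)/[(8)·(4)] = -1/8
Sum: 41·(3/8) + (-3)·(3/4) + 49·(-1/8) = 7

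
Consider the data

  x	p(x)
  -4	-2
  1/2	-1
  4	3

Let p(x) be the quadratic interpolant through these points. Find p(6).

Evaluate each Lagrange basis at x = 6:
L_0(6) = (11/2)·(2)/[(-9/2)·(-8)] = 11/36
L_1(6) = (10)·(2)/[(9/2)·(-7/2)] = -80/63
L_2(6) = (10)·(11/2)/[(8)·(7/2)] = 55/28
Sum: (-2)·(11/36) + (-1)·(-80/63) + 3·(55/28) = 1651/252

1651/252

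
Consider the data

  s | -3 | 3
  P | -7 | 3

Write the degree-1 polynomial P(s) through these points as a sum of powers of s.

P(s) = (5/3)s - 2

L_0(s) = (s - 3) / [-6] = -(1/6)s + 1/2
L_1(s) = (s + 3) / [6] = (1/6)s + 1/2
P(s) = (-7)·L_0 + 3·L_1
  (-7)·L_0(s) = (7/6)s - 7/2
  3·L_1(s) = (1/2)s + 3/2
Adding term by term: (5/3)s - 2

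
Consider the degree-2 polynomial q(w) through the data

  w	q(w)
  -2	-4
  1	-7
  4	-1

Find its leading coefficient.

1/2

The leading coefficient equals the top divided difference q[-2,1,4].
q[-2,1] = (-7 - (-4)) / (1 - (-2)) = -1
q[1,4] = (-1 - (-7)) / (4 - 1) = 2
q[-2,1,4] = (2 - (-1)) / (4 - (-2)) = 1/2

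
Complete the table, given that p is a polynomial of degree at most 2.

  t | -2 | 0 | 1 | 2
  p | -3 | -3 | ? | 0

-15/8

The 3 known values determine p uniquely (degree ≤ 2).
Evaluate each Lagrange basis at t = 1:
L_0(1) = (1)·(-1)/[(-2)·(-4)] = -1/8
L_1(1) = (3)·(-1)/[(2)·(-2)] = 3/4
L_2(1) = (3)·(1)/[(4)·(2)] = 3/8
Sum: (-3)·(-1/8) + (-3)·(3/4) + 0 = -15/8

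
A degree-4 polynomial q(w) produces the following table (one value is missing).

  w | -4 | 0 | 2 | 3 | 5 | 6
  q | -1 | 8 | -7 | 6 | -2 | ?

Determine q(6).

-248/3

The 5 known values determine q uniquely (degree ≤ 4).
L_0(6) = (6)·(4)·(3)·(1)/[(-4)·(-6)·(-7)·(-9)] = 1/21
L_1(6) = (10)·(4)·(3)·(1)/[(4)·(-2)·(-3)·(-5)] = -1
L_2(6) = (10)·(6)·(3)·(1)/[(6)·(2)·(-1)·(-3)] = 5
L_3(6) = (10)·(6)·(4)·(1)/[(7)·(3)·(1)·(-2)] = -40/7
L_4(6) = (10)·(6)·(4)·(3)/[(9)·(5)·(3)·(2)] = 8/3
Sum: (-1)·(1/21) + 8·(-1) + (-7)·(5) + 6·(-40/7) + (-2)·(8/3) = -248/3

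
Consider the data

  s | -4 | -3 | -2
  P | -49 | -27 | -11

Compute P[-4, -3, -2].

P[-4,-3] = (-27 - (-49)) / (-3 - (-4)) = 22
P[-3,-2] = (-11 - (-27)) / (-2 - (-3)) = 16
P[-4,-3,-2] = (16 - 22) / (-2 - (-4)) = -3

-3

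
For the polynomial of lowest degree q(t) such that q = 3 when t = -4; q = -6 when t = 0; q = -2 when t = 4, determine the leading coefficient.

13/32

Build the Lagrange basis polynomials:
L_0(t) = t(t - 4) / [32] = (1/32)t^2 - (1/8)t
L_1(t) = (t + 4)(t - 4) / [-16] = -(1/16)t^2 + 1
L_2(t) = (t + 4)t / [32] = (1/32)t^2 + (1/8)t
q(t) = 3·L_0 + (-6)·L_1 + (-2)·L_2
Only the coefficient of t^2 is needed; take it from each L_i and combine:
3·(1/32) + (-6)·(-1/16) + (-2)·(1/32) = 13/32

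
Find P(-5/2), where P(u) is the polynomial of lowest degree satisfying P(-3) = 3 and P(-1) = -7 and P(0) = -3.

Evaluate each Lagrange basis at u = -5/2:
L_0(-5/2) = (-3/2)·(-5/2)/[(-2)·(-3)] = 5/8
L_1(-5/2) = (1/2)·(-5/2)/[(2)·(-1)] = 5/8
L_2(-5/2) = (1/2)·(-3/2)/[(3)·(1)] = -1/4
Sum: 3·(5/8) + (-7)·(5/8) + (-3)·(-1/4) = -7/4

-7/4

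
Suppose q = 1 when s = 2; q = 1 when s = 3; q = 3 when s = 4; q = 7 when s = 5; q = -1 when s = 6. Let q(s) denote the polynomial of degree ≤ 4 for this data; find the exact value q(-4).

-1721

L_0(-4) = (-7)·(-8)·(-9)·(-10)/[(-1)·(-2)·(-3)·(-4)] = 210
L_1(-4) = (-6)·(-8)·(-9)·(-10)/[(1)·(-1)·(-2)·(-3)] = -720
L_2(-4) = (-6)·(-7)·(-9)·(-10)/[(2)·(1)·(-1)·(-2)] = 945
L_3(-4) = (-6)·(-7)·(-8)·(-10)/[(3)·(2)·(1)·(-1)] = -560
L_4(-4) = (-6)·(-7)·(-8)·(-9)/[(4)·(3)·(2)·(1)] = 126
Sum: 1·(210) + 1·(-720) + 3·(945) + 7·(-560) + (-1)·(126) = -1721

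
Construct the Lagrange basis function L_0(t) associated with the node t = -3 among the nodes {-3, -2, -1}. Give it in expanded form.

L_0(t) = (1/2)t^2 + (3/2)t + 1

L_0(t) = (t + 2)(t + 1) / [(-1)·(-2)]
       = (t^2 + 3t + 2) / (2)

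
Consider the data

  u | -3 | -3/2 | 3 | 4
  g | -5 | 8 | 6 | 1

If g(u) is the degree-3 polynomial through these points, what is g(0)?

L_0(0) = (3/2)·(-3)·(-4)/[(-3/2)·(-6)·(-7)] = -2/7
L_1(0) = (3)·(-3)·(-4)/[(3/2)·(-9/2)·(-11/2)] = 32/33
L_2(0) = (3)·(3/2)·(-4)/[(6)·(9/2)·(-1)] = 2/3
L_3(0) = (3)·(3/2)·(-3)/[(7)·(11/2)·(1)] = -27/77
Sum: (-5)·(-2/7) + 8·(32/33) + 6·(2/3) + 1·(-27/77) = 2965/231

2965/231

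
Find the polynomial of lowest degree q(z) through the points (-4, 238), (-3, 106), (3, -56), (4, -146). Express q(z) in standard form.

q(z) = -3z^3 + 3z^2 - 2

Build the Lagrange basis polynomials:
L_0(z) = (z + 3)(z - 3)(z - 4) / [-56] = -(1/56)z^3 + (1/14)z^2 + (9/56)z - 9/14
L_1(z) = (z + 4)(z - 3)(z - 4) / [42] = (1/42)z^3 - (1/14)z^2 - (8/21)z + 8/7
L_2(z) = (z + 4)(z + 3)(z - 4) / [-42] = -(1/42)z^3 - (1/14)z^2 + (8/21)z + 8/7
L_3(z) = (z + 4)(z + 3)(z - 3) / [56] = (1/56)z^3 + (1/14)z^2 - (9/56)z - 9/14
q(z) = 238·L_0 + 106·L_1 + (-56)·L_2 + (-146)·L_3
  238·L_0(z) = -(17/4)z^3 + 17z^2 + (153/4)z - 153
  106·L_1(z) = (53/21)z^3 - (53/7)z^2 - (848/21)z + 848/7
  (-56)·L_2(z) = (4/3)z^3 + 4z^2 - (64/3)z - 64
  (-146)·L_3(z) = -(73/28)z^3 - (73/7)z^2 + (657/28)z + 657/7
Adding term by term: -3z^3 + 3z^2 - 2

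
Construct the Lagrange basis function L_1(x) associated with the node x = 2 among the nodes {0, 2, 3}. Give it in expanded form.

L_1(x) = x(x - 3) / [(2)·(-1)]
       = (x^2 - 3x) / (-2)

L_1(x) = -(1/2)x^2 + (3/2)x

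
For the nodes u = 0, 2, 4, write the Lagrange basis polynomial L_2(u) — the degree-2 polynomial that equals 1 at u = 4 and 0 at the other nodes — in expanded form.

L_2(u) = (1/8)u^2 - (1/4)u

L_2(u) = u(u - 2) / [(4)·(2)]
       = (u^2 - 2u) / (8)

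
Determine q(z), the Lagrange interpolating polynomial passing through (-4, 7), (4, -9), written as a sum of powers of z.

q(z) = -2z - 1

L_0(z) = (z - 4) / [-8] = -(1/8)z + 1/2
L_1(z) = (z + 4) / [8] = (1/8)z + 1/2
q(z) = 7·L_0 + (-9)·L_1
  7·L_0(z) = -(7/8)z + 7/2
  (-9)·L_1(z) = -(9/8)z - 9/2
Adding term by term: -2z - 1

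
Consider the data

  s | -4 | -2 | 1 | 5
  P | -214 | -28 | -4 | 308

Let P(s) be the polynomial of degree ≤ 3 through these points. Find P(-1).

-4

L_0(-1) = (1)·(-2)·(-6)/[(-2)·(-5)·(-9)] = -2/15
L_1(-1) = (3)·(-2)·(-6)/[(2)·(-3)·(-7)] = 6/7
L_2(-1) = (3)·(1)·(-6)/[(5)·(3)·(-4)] = 3/10
L_3(-1) = (3)·(1)·(-2)/[(9)·(7)·(4)] = -1/42
Sum: (-214)·(-2/15) + (-28)·(6/7) + (-4)·(3/10) + 308·(-1/42) = -4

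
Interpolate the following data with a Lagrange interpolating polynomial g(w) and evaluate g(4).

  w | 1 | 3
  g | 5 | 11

Evaluate each Lagrange basis at w = 4:
L_0(4) = (1)/[(-2)] = -1/2
L_1(4) = (3)/[(2)] = 3/2
Sum: 5·(-1/2) + 11·(3/2) = 14

14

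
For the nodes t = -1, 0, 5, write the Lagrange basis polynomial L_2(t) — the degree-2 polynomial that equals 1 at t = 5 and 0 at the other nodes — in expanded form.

L_2(t) = (1/30)t^2 + (1/30)t

L_2(t) = (t + 1)t / [(6)·(5)]
       = (t^2 + t) / (30)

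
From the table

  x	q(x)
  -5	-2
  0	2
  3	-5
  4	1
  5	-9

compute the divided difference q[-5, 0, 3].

q[-5,0] = (2 - (-2)) / (0 - (-5)) = 4/5
q[0,3] = (-5 - 2) / (3 - 0) = -7/3
q[-5,0,3] = (-7/3 - 4/5) / (3 - (-5)) = -47/120

-47/120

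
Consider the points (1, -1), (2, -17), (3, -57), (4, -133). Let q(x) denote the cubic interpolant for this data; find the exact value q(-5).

Using Newton's divided-difference form:
q[1,2] = (-17 - (-1)) / (2 - 1) = -16
q[2,3] = (-57 - (-17)) / (3 - 2) = -40
q[3,4] = (-133 - (-57)) / (4 - 3) = -76
q[1,2,3] = (-40 - (-16)) / (3 - 1) = -12
q[2,3,4] = (-76 - (-40)) / (4 - 2) = -18
q[1,2,3,4] = (-18 - (-12)) / (4 - 1) = -2
q(-5) = -1 + (-16)·(-6) + (-12)·(-6)·(-7) + (-2)·(-6)·(-7)·(-8) = 263

263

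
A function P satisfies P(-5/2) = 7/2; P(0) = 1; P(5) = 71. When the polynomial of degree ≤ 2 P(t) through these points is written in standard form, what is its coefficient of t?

Build the Lagrange basis polynomials:
L_0(t) = t(t - 5) / [75/4] = (4/75)t^2 - (4/15)t
L_1(t) = (t + 5/2)(t - 5) / [-25/2] = -(2/25)t^2 + (1/5)t + 1
L_2(t) = (t + 5/2)t / [75/2] = (2/75)t^2 + (1/15)t
P(t) = (7/2)·L_0 + 1·L_1 + 71·L_2
Only the coefficient of t is needed; take it from each L_i and combine:
(7/2)·(-4/15) + 1·(1/5) + 71·(1/15) = 4

4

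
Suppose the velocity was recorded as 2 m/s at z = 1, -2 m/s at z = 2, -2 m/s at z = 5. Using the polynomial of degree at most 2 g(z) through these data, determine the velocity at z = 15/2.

Evaluate each Lagrange basis at z = 15/2:
L_0(15/2) = (11/2)·(5/2)/[(-1)·(-4)] = 55/16
L_1(15/2) = (13/2)·(5/2)/[(1)·(-3)] = -65/12
L_2(15/2) = (13/2)·(11/2)/[(4)·(3)] = 143/48
Sum: 2·(55/16) + (-2)·(-65/12) + (-2)·(143/48) = 47/4

47/4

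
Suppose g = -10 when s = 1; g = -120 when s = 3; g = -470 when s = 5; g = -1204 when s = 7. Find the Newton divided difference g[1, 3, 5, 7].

g[1,3] = (-120 - (-10)) / (3 - 1) = -55
g[3,5] = (-470 - (-120)) / (5 - 3) = -175
g[5,7] = (-1204 - (-470)) / (7 - 5) = -367
g[1,3,5] = (-175 - (-55)) / (5 - 1) = -30
g[3,5,7] = (-367 - (-175)) / (7 - 3) = -48
g[1,3,5,7] = (-48 - (-30)) / (7 - 1) = -3

-3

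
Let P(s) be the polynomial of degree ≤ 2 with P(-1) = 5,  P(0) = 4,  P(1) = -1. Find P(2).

-10

Evaluate each Lagrange basis at s = 2:
L_0(2) = (2)·(1)/[(-1)·(-2)] = 1
L_1(2) = (3)·(1)/[(1)·(-1)] = -3
L_2(2) = (3)·(2)/[(2)·(1)] = 3
Sum: 5·(1) + 4·(-3) + (-1)·(3) = -10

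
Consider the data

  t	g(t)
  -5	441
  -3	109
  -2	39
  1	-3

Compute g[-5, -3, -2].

32

g[-5,-3] = (109 - 441) / (-3 - (-5)) = -166
g[-3,-2] = (39 - 109) / (-2 - (-3)) = -70
g[-5,-3,-2] = (-70 - (-166)) / (-2 - (-5)) = 32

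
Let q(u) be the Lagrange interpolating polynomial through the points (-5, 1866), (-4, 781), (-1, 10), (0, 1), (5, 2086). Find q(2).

67

Evaluate each Lagrange basis at u = 2:
L_0(2) = (6)·(3)·(2)·(-3)/[(-1)·(-4)·(-5)·(-10)] = -27/50
L_1(2) = (7)·(3)·(2)·(-3)/[(1)·(-3)·(-4)·(-9)] = 7/6
L_2(2) = (7)·(6)·(2)·(-3)/[(4)·(3)·(-1)·(-6)] = -7/2
L_3(2) = (7)·(6)·(3)·(-3)/[(5)·(4)·(1)·(-5)] = 189/50
L_4(2) = (7)·(6)·(3)·(2)/[(10)·(9)·(6)·(5)] = 7/75
Sum: 1866·(-27/50) + 781·(7/6) + 10·(-7/2) + 1·(189/50) + 2086·(7/75) = 67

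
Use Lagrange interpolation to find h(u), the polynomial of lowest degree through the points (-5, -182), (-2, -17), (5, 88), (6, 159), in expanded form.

L_0(u) = (u + 2)(u - 5)(u - 6) / [-330] = -(1/330)u^3 + (3/110)u^2 - (4/165)u - 2/11
L_1(u) = (u + 5)(u - 5)(u - 6) / [168] = (1/168)u^3 - (1/28)u^2 - (25/168)u + 25/28
L_2(u) = (u + 5)(u + 2)(u - 6) / [-70] = -(1/70)u^3 - (1/70)u^2 + (16/35)u + 6/7
L_3(u) = (u + 5)(u + 2)(u - 5) / [88] = (1/88)u^3 + (1/44)u^2 - (25/88)u - 25/44
h(u) = (-182)·L_0 + (-17)·L_1 + 88·L_2 + 159·L_3
  (-182)·L_0(u) = (91/165)u^3 - (273/55)u^2 + (728/165)u + 364/11
  (-17)·L_1(u) = -(17/168)u^3 + (17/28)u^2 + (425/168)u - 425/28
  88·L_2(u) = -(44/35)u^3 - (44/35)u^2 + (1408/35)u + 528/7
  159·L_3(u) = (159/88)u^3 + (159/44)u^2 - (3975/88)u - 15752961*2**(1/58)*3**(39/116)*5**(10/29)*7**(35/116)/800000
Adding term by term: u^3 - 2u^2 + 2u + 3

h(u) = u^3 - 2u^2 + 2u + 3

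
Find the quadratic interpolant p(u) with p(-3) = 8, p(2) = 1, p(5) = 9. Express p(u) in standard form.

p(u) = (61/120)u^2 - (107/120)u + 3/4

L_0(u) = (u - 2)(u - 5) / [40] = (1/40)u^2 - (7/40)u + 1/4
L_1(u) = (u + 3)(u - 5) / [-15] = -(1/15)u^2 + (2/15)u + 1
L_2(u) = (u + 3)(u - 2) / [24] = (1/24)u^2 + (1/24)u - 1/4
p(u) = 8·L_0 + 1·L_1 + 9·L_2
  8·L_0(u) = (1/5)u^2 - (7/5)u + 2
  1·L_1(u) = -(1/15)u^2 + (2/15)u + 1
  9·L_2(u) = (3/8)u^2 + (3/8)u - 9/4
Adding term by term: (61/120)u^2 - (107/120)u + 3/4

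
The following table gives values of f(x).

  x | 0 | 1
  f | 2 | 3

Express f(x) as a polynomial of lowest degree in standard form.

f(x) = x + 2

L_0(x) = (x - 1) / [-1] = -x + 1
L_1(x) = x / [1] = x
f(x) = 2·L_0 + 3·L_1
  2·L_0(x) = -2x + 2
  3·L_1(x) = 3x
Adding term by term: x + 2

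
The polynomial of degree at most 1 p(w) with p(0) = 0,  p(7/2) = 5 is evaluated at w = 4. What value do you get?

40/7

Evaluate each Lagrange basis at w = 4:
L_0(4) = (1/2)/[(-7/2)] = -1/7
L_1(4) = (4)/[(7/2)] = 8/7
Sum: 0 + 5·(8/7) = 40/7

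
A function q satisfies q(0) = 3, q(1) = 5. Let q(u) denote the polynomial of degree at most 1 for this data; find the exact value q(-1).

L_0(-1) = (-2)/[(-1)] = 2
L_1(-1) = (-1)/[(1)] = -1
Sum: 3·(2) + 5·(-1) = 1

1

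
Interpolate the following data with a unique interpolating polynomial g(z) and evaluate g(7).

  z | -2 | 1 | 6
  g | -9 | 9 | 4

Evaluate each Lagrange basis at z = 7:
L_0(7) = (6)·(1)/[(-3)·(-8)] = 1/4
L_1(7) = (9)·(1)/[(3)·(-5)] = -3/5
L_2(7) = (9)·(6)/[(8)·(5)] = 27/20
Sum: (-9)·(1/4) + 9·(-3/5) + 4·(27/20) = -9/4

-9/4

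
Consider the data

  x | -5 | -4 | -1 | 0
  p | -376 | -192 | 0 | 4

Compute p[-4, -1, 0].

p[-4,-1] = (0 - (-192)) / (-1 - (-4)) = 64
p[-1,0] = (4 - 0) / (0 - (-1)) = 4
p[-4,-1,0] = (4 - 64) / (0 - (-4)) = -15

-15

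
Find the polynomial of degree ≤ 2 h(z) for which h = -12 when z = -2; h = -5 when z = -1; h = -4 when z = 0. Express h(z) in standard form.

h(z) = -3z^2 - 2z - 4

Build the Lagrange basis polynomials:
L_0(z) = (z + 1)z / [2] = (1/2)z^2 + (1/2)z
L_1(z) = (z + 2)z / [-1] = -z^2 - 2z
L_2(z) = (z + 2)(z + 1) / [2] = (1/2)z^2 + (3/2)z + 1
h(z) = (-12)·L_0 + (-5)·L_1 + (-4)·L_2
  (-12)·L_0(z) = -6z^2 - 6z
  (-5)·L_1(z) = 5z^2 + 10z
  (-4)·L_2(z) = -2z^2 - 6z - 4
Adding term by term: -3z^2 - 2z - 4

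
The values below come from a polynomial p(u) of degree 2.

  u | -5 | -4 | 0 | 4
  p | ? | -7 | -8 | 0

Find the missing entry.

The 3 known values determine p uniquely (degree ≤ 2).
Evaluate each Lagrange basis at u = -5:
L_0(-5) = (-5)·(-9)/[(-4)·(-8)] = 45/32
L_1(-5) = (-1)·(-9)/[(4)·(-4)] = -9/16
L_2(-5) = (-1)·(-5)/[(8)·(4)] = 5/32
Sum: (-7)·(45/32) + (-8)·(-9/16) + 0 = -171/32

-171/32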